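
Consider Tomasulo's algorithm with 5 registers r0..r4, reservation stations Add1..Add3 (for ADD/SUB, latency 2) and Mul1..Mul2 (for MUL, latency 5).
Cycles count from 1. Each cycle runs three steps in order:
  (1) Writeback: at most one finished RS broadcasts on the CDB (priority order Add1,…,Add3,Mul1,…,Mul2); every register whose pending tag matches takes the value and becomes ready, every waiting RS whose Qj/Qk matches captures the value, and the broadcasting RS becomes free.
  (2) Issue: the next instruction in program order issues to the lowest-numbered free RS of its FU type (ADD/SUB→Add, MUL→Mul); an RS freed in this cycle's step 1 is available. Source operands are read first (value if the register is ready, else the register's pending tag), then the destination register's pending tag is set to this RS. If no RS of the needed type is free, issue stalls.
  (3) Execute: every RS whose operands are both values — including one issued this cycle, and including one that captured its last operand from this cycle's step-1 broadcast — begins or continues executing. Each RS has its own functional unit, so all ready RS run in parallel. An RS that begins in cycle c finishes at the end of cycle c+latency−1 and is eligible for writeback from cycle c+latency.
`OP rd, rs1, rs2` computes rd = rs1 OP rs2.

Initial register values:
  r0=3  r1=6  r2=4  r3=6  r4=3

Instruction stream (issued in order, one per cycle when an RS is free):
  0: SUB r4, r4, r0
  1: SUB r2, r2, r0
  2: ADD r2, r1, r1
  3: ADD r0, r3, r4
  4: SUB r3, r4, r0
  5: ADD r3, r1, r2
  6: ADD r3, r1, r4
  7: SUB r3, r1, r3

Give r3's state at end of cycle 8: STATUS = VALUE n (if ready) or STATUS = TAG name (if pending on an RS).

STATUS = TAG Add1

cycle 1: issue SUB r4<-Add1 // r0:3,r1:6,r2:4,r3:6,r4:Add1
cycle 2: issue SUB r2<-Add2 // r0:3,r1:6,r2:Add2,r3:6,r4:Add1
cycle 3: CDB Add1=0; issue ADD r2<-Add1 // r0:3,r1:6,r2:Add1,r3:6,r4:0
cycle 4: CDB Add2=1; issue ADD r0<-Add2 // r0:Add2,r1:6,r2:Add1,r3:6,r4:0
cycle 5: CDB Add1=12; issue SUB r3<-Add1 // r0:Add2,r1:6,r2:12,r3:Add1,r4:0
cycle 6: CDB Add2=6; issue ADD r3<-Add2 // r0:6,r1:6,r2:12,r3:Add2,r4:0
cycle 7: issue ADD r3<-Add3 // r0:6,r1:6,r2:12,r3:Add3,r4:0
cycle 8: CDB Add1=-6; issue SUB r3<-Add1 // r0:6,r1:6,r2:12,r3:Add1,r4:0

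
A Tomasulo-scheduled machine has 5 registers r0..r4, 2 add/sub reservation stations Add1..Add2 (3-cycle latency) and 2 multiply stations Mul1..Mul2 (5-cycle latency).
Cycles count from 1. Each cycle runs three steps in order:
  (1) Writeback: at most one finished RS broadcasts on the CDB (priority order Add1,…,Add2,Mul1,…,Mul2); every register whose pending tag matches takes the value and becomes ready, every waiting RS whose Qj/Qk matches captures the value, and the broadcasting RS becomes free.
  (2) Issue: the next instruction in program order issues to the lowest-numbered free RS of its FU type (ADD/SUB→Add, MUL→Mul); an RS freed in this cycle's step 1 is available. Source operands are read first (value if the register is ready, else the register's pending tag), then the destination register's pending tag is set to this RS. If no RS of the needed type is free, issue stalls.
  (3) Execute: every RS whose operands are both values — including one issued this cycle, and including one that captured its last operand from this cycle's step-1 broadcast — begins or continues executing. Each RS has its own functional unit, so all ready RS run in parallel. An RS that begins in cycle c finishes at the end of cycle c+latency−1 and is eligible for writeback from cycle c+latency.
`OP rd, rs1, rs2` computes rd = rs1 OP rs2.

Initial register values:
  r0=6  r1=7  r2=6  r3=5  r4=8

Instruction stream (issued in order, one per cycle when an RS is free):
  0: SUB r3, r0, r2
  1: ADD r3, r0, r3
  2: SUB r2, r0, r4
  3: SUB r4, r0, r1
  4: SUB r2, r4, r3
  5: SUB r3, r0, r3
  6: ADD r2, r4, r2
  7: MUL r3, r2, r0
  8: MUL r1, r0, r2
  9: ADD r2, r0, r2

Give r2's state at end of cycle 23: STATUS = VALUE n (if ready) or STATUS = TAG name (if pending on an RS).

STATUS = VALUE -2

cycle 1: issue SUB r3<-Add1 // r0:6,r1:7,r2:6,r3:Add1,r4:8
cycle 2: issue ADD r3<-Add2 // r0:6,r1:7,r2:6,r3:Add2,r4:8
cycle 3: stall // r0:6,r1:7,r2:6,r3:Add2,r4:8
cycle 4: CDB Add1=0; issue SUB r2<-Add1 // r0:6,r1:7,r2:Add1,r3:Add2,r4:8
cycle 5: stall // r0:6,r1:7,r2:Add1,r3:Add2,r4:8
cycle 6: stall // r0:6,r1:7,r2:Add1,r3:Add2,r4:8
cycle 7: CDB Add1=-2; issue SUB r4<-Add1 // r0:6,r1:7,r2:-2,r3:Add2,r4:Add1
cycle 8: CDB Add2=6; issue SUB r2<-Add2 // r0:6,r1:7,r2:Add2,r3:6,r4:Add1
cycle 9: stall // r0:6,r1:7,r2:Add2,r3:6,r4:Add1
cycle 10: CDB Add1=-1; issue SUB r3<-Add1 // r0:6,r1:7,r2:Add2,r3:Add1,r4:-1
cycle 11: stall // r0:6,r1:7,r2:Add2,r3:Add1,r4:-1
cycle 12: stall // r0:6,r1:7,r2:Add2,r3:Add1,r4:-1
cycle 13: CDB Add1=0; issue ADD r2<-Add1 // r0:6,r1:7,r2:Add1,r3:0,r4:-1
cycle 14: CDB Add2=-7; issue MUL r3<-Mul1 // r0:6,r1:7,r2:Add1,r3:Mul1,r4:-1
cycle 15: issue MUL r1<-Mul2 // r0:6,r1:Mul2,r2:Add1,r3:Mul1,r4:-1
cycle 16: issue ADD r2<-Add2 // r0:6,r1:Mul2,r2:Add2,r3:Mul1,r4:-1
cycle 17: CDB Add1=-8 // r0:6,r1:Mul2,r2:Add2,r3:Mul1,r4:-1
cycle 18: - // r0:6,r1:Mul2,r2:Add2,r3:Mul1,r4:-1
cycle 19: - // r0:6,r1:Mul2,r2:Add2,r3:Mul1,r4:-1
cycle 20: CDB Add2=-2 // r0:6,r1:Mul2,r2:-2,r3:Mul1,r4:-1
cycle 21: - // r0:6,r1:Mul2,r2:-2,r3:Mul1,r4:-1
cycle 22: CDB Mul1=-48 // r0:6,r1:Mul2,r2:-2,r3:-48,r4:-1
cycle 23: CDB Mul2=-48 // r0:6,r1:-48,r2:-2,r3:-48,r4:-1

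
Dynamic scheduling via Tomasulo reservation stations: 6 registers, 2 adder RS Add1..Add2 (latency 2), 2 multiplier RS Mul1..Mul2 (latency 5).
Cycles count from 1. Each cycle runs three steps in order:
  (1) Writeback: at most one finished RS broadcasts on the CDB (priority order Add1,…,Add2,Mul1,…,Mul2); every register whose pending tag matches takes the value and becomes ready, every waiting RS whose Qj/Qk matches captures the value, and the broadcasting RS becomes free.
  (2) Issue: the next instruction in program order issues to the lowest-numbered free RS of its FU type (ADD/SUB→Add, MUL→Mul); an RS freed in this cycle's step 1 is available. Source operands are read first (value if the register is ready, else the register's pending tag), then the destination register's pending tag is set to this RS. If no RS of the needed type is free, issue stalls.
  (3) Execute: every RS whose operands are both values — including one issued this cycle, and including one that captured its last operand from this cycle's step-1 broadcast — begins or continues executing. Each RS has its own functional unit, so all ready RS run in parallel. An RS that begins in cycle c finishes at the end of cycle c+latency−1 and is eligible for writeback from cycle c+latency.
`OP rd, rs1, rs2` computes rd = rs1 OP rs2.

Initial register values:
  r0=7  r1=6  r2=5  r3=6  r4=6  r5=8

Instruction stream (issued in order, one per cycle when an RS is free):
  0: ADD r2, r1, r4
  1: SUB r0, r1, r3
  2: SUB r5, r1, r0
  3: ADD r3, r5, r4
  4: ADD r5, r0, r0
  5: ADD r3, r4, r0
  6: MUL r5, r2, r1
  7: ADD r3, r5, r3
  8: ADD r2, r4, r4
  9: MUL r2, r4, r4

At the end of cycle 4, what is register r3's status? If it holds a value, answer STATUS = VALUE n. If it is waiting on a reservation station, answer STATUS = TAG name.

cycle 1: issue ADD r2<-Add1 // r0:7,r1:6,r2:Add1,r3:6,r4:6,r5:8
cycle 2: issue SUB r0<-Add2 // r0:Add2,r1:6,r2:Add1,r3:6,r4:6,r5:8
cycle 3: CDB Add1=12; issue SUB r5<-Add1 // r0:Add2,r1:6,r2:12,r3:6,r4:6,r5:Add1
cycle 4: CDB Add2=0; issue ADD r3<-Add2 // r0:0,r1:6,r2:12,r3:Add2,r4:6,r5:Add1

STATUS = TAG Add2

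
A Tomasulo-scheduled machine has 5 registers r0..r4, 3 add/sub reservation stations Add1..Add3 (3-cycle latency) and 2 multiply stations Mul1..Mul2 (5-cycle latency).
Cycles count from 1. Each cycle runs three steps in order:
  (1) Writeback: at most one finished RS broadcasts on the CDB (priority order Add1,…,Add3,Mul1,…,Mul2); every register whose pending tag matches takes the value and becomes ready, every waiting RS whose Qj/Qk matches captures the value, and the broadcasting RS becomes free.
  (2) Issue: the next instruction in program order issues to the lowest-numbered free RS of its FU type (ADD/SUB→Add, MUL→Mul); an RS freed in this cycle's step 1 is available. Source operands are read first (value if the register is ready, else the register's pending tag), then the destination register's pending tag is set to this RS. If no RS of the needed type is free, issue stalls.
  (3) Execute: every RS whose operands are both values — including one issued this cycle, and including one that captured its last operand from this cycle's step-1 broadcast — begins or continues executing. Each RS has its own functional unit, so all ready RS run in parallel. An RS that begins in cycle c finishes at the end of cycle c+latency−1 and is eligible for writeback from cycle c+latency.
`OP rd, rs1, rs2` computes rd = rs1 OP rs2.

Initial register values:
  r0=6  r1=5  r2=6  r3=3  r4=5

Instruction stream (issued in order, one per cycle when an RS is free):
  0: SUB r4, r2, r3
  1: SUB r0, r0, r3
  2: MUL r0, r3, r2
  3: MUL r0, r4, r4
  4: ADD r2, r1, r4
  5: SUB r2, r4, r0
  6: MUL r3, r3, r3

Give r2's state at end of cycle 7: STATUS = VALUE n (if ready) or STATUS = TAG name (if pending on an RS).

c1: issue SUB r4<-Add1 | r0:6,r1:5,r2:6,r3:3,r4:Add1
c2: issue SUB r0<-Add2 | r0:Add2,r1:5,r2:6,r3:3,r4:Add1
c3: issue MUL r0<-Mul1 | r0:Mul1,r1:5,r2:6,r3:3,r4:Add1
c4: CDB Add1=3; issue MUL r0<-Mul2 | r0:Mul2,r1:5,r2:6,r3:3,r4:3
c5: CDB Add2=3; issue ADD r2<-Add1 | r0:Mul2,r1:5,r2:Add1,r3:3,r4:3
c6: issue SUB r2<-Add2 | r0:Mul2,r1:5,r2:Add2,r3:3,r4:3
c7: stall | r0:Mul2,r1:5,r2:Add2,r3:3,r4:3

STATUS = TAG Add2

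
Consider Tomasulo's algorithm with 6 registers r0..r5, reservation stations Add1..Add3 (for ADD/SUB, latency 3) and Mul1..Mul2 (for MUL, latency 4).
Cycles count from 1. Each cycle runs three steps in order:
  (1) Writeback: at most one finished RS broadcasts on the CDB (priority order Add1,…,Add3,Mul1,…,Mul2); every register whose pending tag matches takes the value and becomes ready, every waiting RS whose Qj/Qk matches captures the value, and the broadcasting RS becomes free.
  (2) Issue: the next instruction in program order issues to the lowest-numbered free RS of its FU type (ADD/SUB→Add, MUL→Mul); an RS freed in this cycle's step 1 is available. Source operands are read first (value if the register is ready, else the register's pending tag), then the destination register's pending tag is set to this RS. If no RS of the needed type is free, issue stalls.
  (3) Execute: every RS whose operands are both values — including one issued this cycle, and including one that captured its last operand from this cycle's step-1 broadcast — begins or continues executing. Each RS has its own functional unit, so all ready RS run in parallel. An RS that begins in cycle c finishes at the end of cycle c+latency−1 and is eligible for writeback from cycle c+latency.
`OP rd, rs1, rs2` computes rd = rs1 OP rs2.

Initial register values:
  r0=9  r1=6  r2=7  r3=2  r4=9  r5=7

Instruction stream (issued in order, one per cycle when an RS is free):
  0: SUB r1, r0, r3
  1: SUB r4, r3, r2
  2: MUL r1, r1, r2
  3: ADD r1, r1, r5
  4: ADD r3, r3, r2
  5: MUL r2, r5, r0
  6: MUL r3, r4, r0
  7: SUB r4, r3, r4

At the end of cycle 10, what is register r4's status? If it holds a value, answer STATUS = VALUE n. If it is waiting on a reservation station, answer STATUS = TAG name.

  c1: issue SUB r1<-Add1  regs: r0:9,r1:Add1,r2:7,r3:2,r4:9,r5:7
  c2: issue SUB r4<-Add2  regs: r0:9,r1:Add1,r2:7,r3:2,r4:Add2,r5:7
  c3: issue MUL r1<-Mul1  regs: r0:9,r1:Mul1,r2:7,r3:2,r4:Add2,r5:7
  c4: CDB Add1=7; issue ADD r1<-Add1  regs: r0:9,r1:Add1,r2:7,r3:2,r4:Add2,r5:7
  c5: CDB Add2=-5; issue ADD r3<-Add2  regs: r0:9,r1:Add1,r2:7,r3:Add2,r4:-5,r5:7
  c6: issue MUL r2<-Mul2  regs: r0:9,r1:Add1,r2:Mul2,r3:Add2,r4:-5,r5:7
  c7: stall  regs: r0:9,r1:Add1,r2:Mul2,r3:Add2,r4:-5,r5:7
  c8: CDB Add2=9; stall  regs: r0:9,r1:Add1,r2:Mul2,r3:9,r4:-5,r5:7
  c9: CDB Mul1=49; issue MUL r3<-Mul1  regs: r0:9,r1:Add1,r2:Mul2,r3:Mul1,r4:-5,r5:7
  c10: CDB Mul2=63; issue SUB r4<-Add2  regs: r0:9,r1:Add1,r2:63,r3:Mul1,r4:Add2,r5:7

STATUS = TAG Add2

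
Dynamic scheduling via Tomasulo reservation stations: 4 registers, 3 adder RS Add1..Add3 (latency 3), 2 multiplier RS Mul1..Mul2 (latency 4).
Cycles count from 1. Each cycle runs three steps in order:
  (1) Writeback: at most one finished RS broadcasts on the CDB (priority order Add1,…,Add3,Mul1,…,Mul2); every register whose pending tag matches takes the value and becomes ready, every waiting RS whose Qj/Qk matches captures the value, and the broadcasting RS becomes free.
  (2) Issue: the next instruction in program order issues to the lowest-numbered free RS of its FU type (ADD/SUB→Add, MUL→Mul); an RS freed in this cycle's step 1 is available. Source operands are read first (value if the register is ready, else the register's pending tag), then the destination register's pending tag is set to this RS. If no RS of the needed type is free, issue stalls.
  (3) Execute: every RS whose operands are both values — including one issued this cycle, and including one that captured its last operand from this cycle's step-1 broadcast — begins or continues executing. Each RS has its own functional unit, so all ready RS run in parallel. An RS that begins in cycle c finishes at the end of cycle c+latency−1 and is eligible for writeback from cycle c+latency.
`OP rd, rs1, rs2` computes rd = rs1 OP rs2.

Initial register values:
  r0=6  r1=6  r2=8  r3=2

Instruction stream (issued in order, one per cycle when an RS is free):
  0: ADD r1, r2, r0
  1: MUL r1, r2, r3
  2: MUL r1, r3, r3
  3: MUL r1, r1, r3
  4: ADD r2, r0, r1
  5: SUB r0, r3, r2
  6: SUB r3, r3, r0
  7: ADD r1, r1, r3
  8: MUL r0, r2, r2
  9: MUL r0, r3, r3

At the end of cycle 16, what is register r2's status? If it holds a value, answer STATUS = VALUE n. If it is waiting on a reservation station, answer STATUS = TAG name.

cycle 1: issue ADD r1<-Add1 // r0:6,r1:Add1,r2:8,r3:2
cycle 2: issue MUL r1<-Mul1 // r0:6,r1:Mul1,r2:8,r3:2
cycle 3: issue MUL r1<-Mul2 // r0:6,r1:Mul2,r2:8,r3:2
cycle 4: CDB Add1=14; stall // r0:6,r1:Mul2,r2:8,r3:2
cycle 5: stall // r0:6,r1:Mul2,r2:8,r3:2
cycle 6: CDB Mul1=16; issue MUL r1<-Mul1 // r0:6,r1:Mul1,r2:8,r3:2
cycle 7: CDB Mul2=4; issue ADD r2<-Add1 // r0:6,r1:Mul1,r2:Add1,r3:2
cycle 8: issue SUB r0<-Add2 // r0:Add2,r1:Mul1,r2:Add1,r3:2
cycle 9: issue SUB r3<-Add3 // r0:Add2,r1:Mul1,r2:Add1,r3:Add3
cycle 10: stall // r0:Add2,r1:Mul1,r2:Add1,r3:Add3
cycle 11: CDB Mul1=8; stall // r0:Add2,r1:8,r2:Add1,r3:Add3
cycle 12: stall // r0:Add2,r1:8,r2:Add1,r3:Add3
cycle 13: stall // r0:Add2,r1:8,r2:Add1,r3:Add3
cycle 14: CDB Add1=14; issue ADD r1<-Add1 // r0:Add2,r1:Add1,r2:14,r3:Add3
cycle 15: issue MUL r0<-Mul1 // r0:Mul1,r1:Add1,r2:14,r3:Add3
cycle 16: issue MUL r0<-Mul2 // r0:Mul2,r1:Add1,r2:14,r3:Add3

STATUS = VALUE 14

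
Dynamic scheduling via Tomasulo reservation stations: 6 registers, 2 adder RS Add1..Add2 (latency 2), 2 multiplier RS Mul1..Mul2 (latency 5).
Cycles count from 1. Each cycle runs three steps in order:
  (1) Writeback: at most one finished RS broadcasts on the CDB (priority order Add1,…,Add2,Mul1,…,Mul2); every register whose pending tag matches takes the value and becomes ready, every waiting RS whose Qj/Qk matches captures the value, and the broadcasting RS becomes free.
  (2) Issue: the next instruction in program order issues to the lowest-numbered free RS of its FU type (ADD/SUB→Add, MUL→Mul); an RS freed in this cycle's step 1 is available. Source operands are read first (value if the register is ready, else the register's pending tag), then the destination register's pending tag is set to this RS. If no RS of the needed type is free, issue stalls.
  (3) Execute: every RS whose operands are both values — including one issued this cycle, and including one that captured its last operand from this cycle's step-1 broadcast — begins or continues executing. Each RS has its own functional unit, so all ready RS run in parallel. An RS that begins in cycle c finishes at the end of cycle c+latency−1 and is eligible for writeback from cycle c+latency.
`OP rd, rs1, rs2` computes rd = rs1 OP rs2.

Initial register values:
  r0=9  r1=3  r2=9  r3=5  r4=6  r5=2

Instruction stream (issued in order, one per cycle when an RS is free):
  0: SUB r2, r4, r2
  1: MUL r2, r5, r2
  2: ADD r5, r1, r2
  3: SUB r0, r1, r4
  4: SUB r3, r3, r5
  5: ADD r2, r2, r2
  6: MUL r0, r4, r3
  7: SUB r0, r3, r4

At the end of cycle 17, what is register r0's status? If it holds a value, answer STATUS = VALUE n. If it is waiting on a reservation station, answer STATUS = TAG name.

STATUS = VALUE 2

cycle 1: issue SUB r2<-Add1 // r0:9,r1:3,r2:Add1,r3:5,r4:6,r5:2
cycle 2: issue MUL r2<-Mul1 // r0:9,r1:3,r2:Mul1,r3:5,r4:6,r5:2
cycle 3: CDB Add1=-3; issue ADD r5<-Add1 // r0:9,r1:3,r2:Mul1,r3:5,r4:6,r5:Add1
cycle 4: issue SUB r0<-Add2 // r0:Add2,r1:3,r2:Mul1,r3:5,r4:6,r5:Add1
cycle 5: stall // r0:Add2,r1:3,r2:Mul1,r3:5,r4:6,r5:Add1
cycle 6: CDB Add2=-3; issue SUB r3<-Add2 // r0:-3,r1:3,r2:Mul1,r3:Add2,r4:6,r5:Add1
cycle 7: stall // r0:-3,r1:3,r2:Mul1,r3:Add2,r4:6,r5:Add1
cycle 8: CDB Mul1=-6; stall // r0:-3,r1:3,r2:-6,r3:Add2,r4:6,r5:Add1
cycle 9: stall // r0:-3,r1:3,r2:-6,r3:Add2,r4:6,r5:Add1
cycle 10: CDB Add1=-3; issue ADD r2<-Add1 // r0:-3,r1:3,r2:Add1,r3:Add2,r4:6,r5:-3
cycle 11: issue MUL r0<-Mul1 // r0:Mul1,r1:3,r2:Add1,r3:Add2,r4:6,r5:-3
cycle 12: CDB Add1=-12; issue SUB r0<-Add1 // r0:Add1,r1:3,r2:-12,r3:Add2,r4:6,r5:-3
cycle 13: CDB Add2=8 // r0:Add1,r1:3,r2:-12,r3:8,r4:6,r5:-3
cycle 14: - // r0:Add1,r1:3,r2:-12,r3:8,r4:6,r5:-3
cycle 15: CDB Add1=2 // r0:2,r1:3,r2:-12,r3:8,r4:6,r5:-3
cycle 16: - // r0:2,r1:3,r2:-12,r3:8,r4:6,r5:-3
cycle 17: - // r0:2,r1:3,r2:-12,r3:8,r4:6,r5:-3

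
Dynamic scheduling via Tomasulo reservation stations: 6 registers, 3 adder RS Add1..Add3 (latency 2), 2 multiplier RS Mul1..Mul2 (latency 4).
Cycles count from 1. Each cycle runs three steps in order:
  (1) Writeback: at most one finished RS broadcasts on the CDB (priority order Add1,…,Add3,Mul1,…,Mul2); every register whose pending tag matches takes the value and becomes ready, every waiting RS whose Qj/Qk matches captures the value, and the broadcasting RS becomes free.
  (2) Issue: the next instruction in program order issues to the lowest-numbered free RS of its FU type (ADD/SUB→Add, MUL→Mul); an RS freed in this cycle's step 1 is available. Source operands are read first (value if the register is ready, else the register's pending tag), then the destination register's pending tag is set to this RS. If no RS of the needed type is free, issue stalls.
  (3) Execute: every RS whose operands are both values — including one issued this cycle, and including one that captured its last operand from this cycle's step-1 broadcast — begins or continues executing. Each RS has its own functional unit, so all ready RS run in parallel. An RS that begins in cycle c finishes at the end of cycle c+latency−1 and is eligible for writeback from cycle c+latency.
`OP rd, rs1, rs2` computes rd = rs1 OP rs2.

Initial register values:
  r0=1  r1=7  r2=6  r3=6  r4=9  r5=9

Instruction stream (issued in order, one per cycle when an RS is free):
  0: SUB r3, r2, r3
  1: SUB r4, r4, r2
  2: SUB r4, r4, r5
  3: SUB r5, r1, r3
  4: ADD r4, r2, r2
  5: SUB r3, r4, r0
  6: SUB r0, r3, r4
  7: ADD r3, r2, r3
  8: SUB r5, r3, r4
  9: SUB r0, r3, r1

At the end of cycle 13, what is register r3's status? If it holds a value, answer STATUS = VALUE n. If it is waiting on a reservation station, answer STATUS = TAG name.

cycle 1: issue SUB r3<-Add1 // r0:1,r1:7,r2:6,r3:Add1,r4:9,r5:9
cycle 2: issue SUB r4<-Add2 // r0:1,r1:7,r2:6,r3:Add1,r4:Add2,r5:9
cycle 3: CDB Add1=0; issue SUB r4<-Add1 // r0:1,r1:7,r2:6,r3:0,r4:Add1,r5:9
cycle 4: CDB Add2=3; issue SUB r5<-Add2 // r0:1,r1:7,r2:6,r3:0,r4:Add1,r5:Add2
cycle 5: issue ADD r4<-Add3 // r0:1,r1:7,r2:6,r3:0,r4:Add3,r5:Add2
cycle 6: CDB Add1=-6; issue SUB r3<-Add1 // r0:1,r1:7,r2:6,r3:Add1,r4:Add3,r5:Add2
cycle 7: CDB Add2=7; issue SUB r0<-Add2 // r0:Add2,r1:7,r2:6,r3:Add1,r4:Add3,r5:7
cycle 8: CDB Add3=12; issue ADD r3<-Add3 // r0:Add2,r1:7,r2:6,r3:Add3,r4:12,r5:7
cycle 9: stall // r0:Add2,r1:7,r2:6,r3:Add3,r4:12,r5:7
cycle 10: CDB Add1=11; issue SUB r5<-Add1 // r0:Add2,r1:7,r2:6,r3:Add3,r4:12,r5:Add1
cycle 11: stall // r0:Add2,r1:7,r2:6,r3:Add3,r4:12,r5:Add1
cycle 12: CDB Add2=-1; issue SUB r0<-Add2 // r0:Add2,r1:7,r2:6,r3:Add3,r4:12,r5:Add1
cycle 13: CDB Add3=17 // r0:Add2,r1:7,r2:6,r3:17,r4:12,r5:Add1

STATUS = VALUE 17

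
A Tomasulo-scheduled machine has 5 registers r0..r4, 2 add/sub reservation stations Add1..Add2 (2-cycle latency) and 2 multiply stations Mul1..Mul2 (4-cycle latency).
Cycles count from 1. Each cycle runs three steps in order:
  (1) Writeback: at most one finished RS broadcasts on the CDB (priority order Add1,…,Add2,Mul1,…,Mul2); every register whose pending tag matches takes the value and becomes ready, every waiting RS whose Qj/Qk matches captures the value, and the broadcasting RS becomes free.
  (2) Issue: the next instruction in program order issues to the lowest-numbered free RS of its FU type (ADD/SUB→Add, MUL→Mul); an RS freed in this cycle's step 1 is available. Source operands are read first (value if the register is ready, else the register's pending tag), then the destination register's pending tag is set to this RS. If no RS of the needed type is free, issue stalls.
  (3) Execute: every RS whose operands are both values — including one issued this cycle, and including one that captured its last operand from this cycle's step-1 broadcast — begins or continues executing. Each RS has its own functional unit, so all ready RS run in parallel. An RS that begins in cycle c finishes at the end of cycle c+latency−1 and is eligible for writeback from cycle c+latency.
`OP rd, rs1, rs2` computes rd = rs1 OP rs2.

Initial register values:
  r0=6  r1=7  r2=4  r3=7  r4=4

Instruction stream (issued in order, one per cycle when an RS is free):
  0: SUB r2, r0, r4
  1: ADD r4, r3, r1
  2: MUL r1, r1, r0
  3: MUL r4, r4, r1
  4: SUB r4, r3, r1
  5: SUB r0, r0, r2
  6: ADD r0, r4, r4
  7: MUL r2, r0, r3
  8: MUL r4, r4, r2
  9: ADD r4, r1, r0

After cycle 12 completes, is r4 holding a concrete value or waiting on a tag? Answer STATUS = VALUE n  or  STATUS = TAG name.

c1: issue SUB r2<-Add1 | r0:6,r1:7,r2:Add1,r3:7,r4:4
c2: issue ADD r4<-Add2 | r0:6,r1:7,r2:Add1,r3:7,r4:Add2
c3: CDB Add1=2; issue MUL r1<-Mul1 | r0:6,r1:Mul1,r2:2,r3:7,r4:Add2
c4: CDB Add2=14; issue MUL r4<-Mul2 | r0:6,r1:Mul1,r2:2,r3:7,r4:Mul2
c5: issue SUB r4<-Add1 | r0:6,r1:Mul1,r2:2,r3:7,r4:Add1
c6: issue SUB r0<-Add2 | r0:Add2,r1:Mul1,r2:2,r3:7,r4:Add1
c7: CDB Mul1=42; stall | r0:Add2,r1:42,r2:2,r3:7,r4:Add1
c8: CDB Add2=4; issue ADD r0<-Add2 | r0:Add2,r1:42,r2:2,r3:7,r4:Add1
c9: CDB Add1=-35; issue MUL r2<-Mul1 | r0:Add2,r1:42,r2:Mul1,r3:7,r4:-35
c10: stall | r0:Add2,r1:42,r2:Mul1,r3:7,r4:-35
c11: CDB Add2=-70; stall | r0:-70,r1:42,r2:Mul1,r3:7,r4:-35
c12: CDB Mul2=588; issue MUL r4<-Mul2 | r0:-70,r1:42,r2:Mul1,r3:7,r4:Mul2

STATUS = TAG Mul2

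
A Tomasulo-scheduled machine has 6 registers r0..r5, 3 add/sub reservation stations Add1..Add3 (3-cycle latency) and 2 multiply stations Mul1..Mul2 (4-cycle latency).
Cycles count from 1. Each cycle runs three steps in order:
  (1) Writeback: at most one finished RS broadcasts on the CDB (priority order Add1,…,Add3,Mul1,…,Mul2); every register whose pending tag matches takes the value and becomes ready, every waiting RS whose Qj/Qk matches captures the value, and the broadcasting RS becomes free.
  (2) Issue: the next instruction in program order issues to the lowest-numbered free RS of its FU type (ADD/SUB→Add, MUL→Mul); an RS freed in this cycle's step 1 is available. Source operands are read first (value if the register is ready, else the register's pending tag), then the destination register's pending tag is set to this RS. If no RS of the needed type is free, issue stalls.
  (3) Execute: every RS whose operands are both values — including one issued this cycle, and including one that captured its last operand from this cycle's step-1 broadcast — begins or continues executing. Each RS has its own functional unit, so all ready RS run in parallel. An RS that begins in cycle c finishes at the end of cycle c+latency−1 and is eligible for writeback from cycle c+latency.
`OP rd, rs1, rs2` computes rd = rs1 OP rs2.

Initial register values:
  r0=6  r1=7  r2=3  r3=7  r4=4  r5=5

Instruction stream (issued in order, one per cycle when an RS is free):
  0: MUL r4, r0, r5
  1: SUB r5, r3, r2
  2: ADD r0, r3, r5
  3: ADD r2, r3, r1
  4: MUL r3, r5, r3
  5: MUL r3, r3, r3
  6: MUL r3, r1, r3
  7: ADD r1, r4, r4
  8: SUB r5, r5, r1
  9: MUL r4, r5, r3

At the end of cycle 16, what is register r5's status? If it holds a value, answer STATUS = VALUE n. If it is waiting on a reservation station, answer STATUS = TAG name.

STATUS = VALUE -56

  c1: issue MUL r4<-Mul1  regs: r0:6,r1:7,r2:3,r3:7,r4:Mul1,r5:5
  c2: issue SUB r5<-Add1  regs: r0:6,r1:7,r2:3,r3:7,r4:Mul1,r5:Add1
  c3: issue ADD r0<-Add2  regs: r0:Add2,r1:7,r2:3,r3:7,r4:Mul1,r5:Add1
  c4: issue ADD r2<-Add3  regs: r0:Add2,r1:7,r2:Add3,r3:7,r4:Mul1,r5:Add1
  c5: CDB Add1=4; issue MUL r3<-Mul2  regs: r0:Add2,r1:7,r2:Add3,r3:Mul2,r4:Mul1,r5:4
  c6: CDB Mul1=30; issue MUL r3<-Mul1  regs: r0:Add2,r1:7,r2:Add3,r3:Mul1,r4:30,r5:4
  c7: CDB Add3=14; stall  regs: r0:Add2,r1:7,r2:14,r3:Mul1,r4:30,r5:4
  c8: CDB Add2=11; stall  regs: r0:11,r1:7,r2:14,r3:Mul1,r4:30,r5:4
  c9: CDB Mul2=28; issue MUL r3<-Mul2  regs: r0:11,r1:7,r2:14,r3:Mul2,r4:30,r5:4
  c10: issue ADD r1<-Add1  regs: r0:11,r1:Add1,r2:14,r3:Mul2,r4:30,r5:4
  c11: issue SUB r5<-Add2  regs: r0:11,r1:Add1,r2:14,r3:Mul2,r4:30,r5:Add2
  c12: stall  regs: r0:11,r1:Add1,r2:14,r3:Mul2,r4:30,r5:Add2
  c13: CDB Add1=60; stall  regs: r0:11,r1:60,r2:14,r3:Mul2,r4:30,r5:Add2
  c14: CDB Mul1=784; issue MUL r4<-Mul1  regs: r0:11,r1:60,r2:14,r3:Mul2,r4:Mul1,r5:Add2
  c15: -  regs: r0:11,r1:60,r2:14,r3:Mul2,r4:Mul1,r5:Add2
  c16: CDB Add2=-56  regs: r0:11,r1:60,r2:14,r3:Mul2,r4:Mul1,r5:-56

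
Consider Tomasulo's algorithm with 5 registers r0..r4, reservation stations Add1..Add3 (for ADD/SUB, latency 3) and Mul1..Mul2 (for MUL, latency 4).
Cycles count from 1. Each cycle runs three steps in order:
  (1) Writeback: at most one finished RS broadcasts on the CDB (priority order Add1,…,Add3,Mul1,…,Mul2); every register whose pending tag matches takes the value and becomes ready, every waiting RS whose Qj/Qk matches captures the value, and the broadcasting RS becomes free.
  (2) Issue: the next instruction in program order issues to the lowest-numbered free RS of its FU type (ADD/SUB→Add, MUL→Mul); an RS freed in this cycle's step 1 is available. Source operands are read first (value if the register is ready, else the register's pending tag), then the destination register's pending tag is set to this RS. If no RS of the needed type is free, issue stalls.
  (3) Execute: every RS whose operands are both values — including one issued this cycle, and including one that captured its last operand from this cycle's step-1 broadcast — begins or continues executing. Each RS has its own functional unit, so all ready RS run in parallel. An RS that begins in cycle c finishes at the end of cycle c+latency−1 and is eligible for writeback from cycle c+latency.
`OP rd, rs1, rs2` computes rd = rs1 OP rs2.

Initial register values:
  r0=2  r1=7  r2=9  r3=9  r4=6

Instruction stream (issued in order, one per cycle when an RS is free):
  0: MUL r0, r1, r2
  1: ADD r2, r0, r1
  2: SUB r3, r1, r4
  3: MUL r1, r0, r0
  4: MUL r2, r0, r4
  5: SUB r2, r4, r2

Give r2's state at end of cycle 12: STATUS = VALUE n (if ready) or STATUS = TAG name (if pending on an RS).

cycle 1: issue MUL r0<-Mul1 // r0:Mul1,r1:7,r2:9,r3:9,r4:6
cycle 2: issue ADD r2<-Add1 // r0:Mul1,r1:7,r2:Add1,r3:9,r4:6
cycle 3: issue SUB r3<-Add2 // r0:Mul1,r1:7,r2:Add1,r3:Add2,r4:6
cycle 4: issue MUL r1<-Mul2 // r0:Mul1,r1:Mul2,r2:Add1,r3:Add2,r4:6
cycle 5: CDB Mul1=63; issue MUL r2<-Mul1 // r0:63,r1:Mul2,r2:Mul1,r3:Add2,r4:6
cycle 6: CDB Add2=1; issue SUB r2<-Add2 // r0:63,r1:Mul2,r2:Add2,r3:1,r4:6
cycle 7: - // r0:63,r1:Mul2,r2:Add2,r3:1,r4:6
cycle 8: CDB Add1=70 // r0:63,r1:Mul2,r2:Add2,r3:1,r4:6
cycle 9: CDB Mul1=378 // r0:63,r1:Mul2,r2:Add2,r3:1,r4:6
cycle 10: CDB Mul2=3969 // r0:63,r1:3969,r2:Add2,r3:1,r4:6
cycle 11: - // r0:63,r1:3969,r2:Add2,r3:1,r4:6
cycle 12: CDB Add2=-372 // r0:63,r1:3969,r2:-372,r3:1,r4:6

STATUS = VALUE -372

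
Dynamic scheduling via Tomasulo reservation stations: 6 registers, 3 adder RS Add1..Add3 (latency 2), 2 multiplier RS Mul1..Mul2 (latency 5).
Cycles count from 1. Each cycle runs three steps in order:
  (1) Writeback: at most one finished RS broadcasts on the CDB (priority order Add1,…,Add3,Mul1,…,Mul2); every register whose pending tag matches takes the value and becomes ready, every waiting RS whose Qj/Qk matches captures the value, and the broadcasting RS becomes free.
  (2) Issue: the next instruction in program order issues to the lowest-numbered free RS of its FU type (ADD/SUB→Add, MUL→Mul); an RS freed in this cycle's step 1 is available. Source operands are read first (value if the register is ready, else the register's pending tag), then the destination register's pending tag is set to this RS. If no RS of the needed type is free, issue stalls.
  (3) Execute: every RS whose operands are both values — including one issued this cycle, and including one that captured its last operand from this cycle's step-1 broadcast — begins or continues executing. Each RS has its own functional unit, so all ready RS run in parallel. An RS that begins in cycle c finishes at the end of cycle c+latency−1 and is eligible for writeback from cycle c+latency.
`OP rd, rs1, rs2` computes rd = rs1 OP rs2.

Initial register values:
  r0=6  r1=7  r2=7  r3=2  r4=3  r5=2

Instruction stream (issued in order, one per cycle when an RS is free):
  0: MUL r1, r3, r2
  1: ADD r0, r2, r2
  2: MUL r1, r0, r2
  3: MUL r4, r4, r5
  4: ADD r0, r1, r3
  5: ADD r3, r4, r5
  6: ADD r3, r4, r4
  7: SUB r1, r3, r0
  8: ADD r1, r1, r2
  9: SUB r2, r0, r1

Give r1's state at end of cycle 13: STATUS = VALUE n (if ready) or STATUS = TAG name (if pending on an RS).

c1: issue MUL r1<-Mul1 | r0:6,r1:Mul1,r2:7,r3:2,r4:3,r5:2
c2: issue ADD r0<-Add1 | r0:Add1,r1:Mul1,r2:7,r3:2,r4:3,r5:2
c3: issue MUL r1<-Mul2 | r0:Add1,r1:Mul2,r2:7,r3:2,r4:3,r5:2
c4: CDB Add1=14; stall | r0:14,r1:Mul2,r2:7,r3:2,r4:3,r5:2
c5: stall | r0:14,r1:Mul2,r2:7,r3:2,r4:3,r5:2
c6: CDB Mul1=14; issue MUL r4<-Mul1 | r0:14,r1:Mul2,r2:7,r3:2,r4:Mul1,r5:2
c7: issue ADD r0<-Add1 | r0:Add1,r1:Mul2,r2:7,r3:2,r4:Mul1,r5:2
c8: issue ADD r3<-Add2 | r0:Add1,r1:Mul2,r2:7,r3:Add2,r4:Mul1,r5:2
c9: CDB Mul2=98; issue ADD r3<-Add3 | r0:Add1,r1:98,r2:7,r3:Add3,r4:Mul1,r5:2
c10: stall | r0:Add1,r1:98,r2:7,r3:Add3,r4:Mul1,r5:2
c11: CDB Add1=100; issue SUB r1<-Add1 | r0:100,r1:Add1,r2:7,r3:Add3,r4:Mul1,r5:2
c12: CDB Mul1=6; stall | r0:100,r1:Add1,r2:7,r3:Add3,r4:6,r5:2
c13: stall | r0:100,r1:Add1,r2:7,r3:Add3,r4:6,r5:2

STATUS = TAG Add1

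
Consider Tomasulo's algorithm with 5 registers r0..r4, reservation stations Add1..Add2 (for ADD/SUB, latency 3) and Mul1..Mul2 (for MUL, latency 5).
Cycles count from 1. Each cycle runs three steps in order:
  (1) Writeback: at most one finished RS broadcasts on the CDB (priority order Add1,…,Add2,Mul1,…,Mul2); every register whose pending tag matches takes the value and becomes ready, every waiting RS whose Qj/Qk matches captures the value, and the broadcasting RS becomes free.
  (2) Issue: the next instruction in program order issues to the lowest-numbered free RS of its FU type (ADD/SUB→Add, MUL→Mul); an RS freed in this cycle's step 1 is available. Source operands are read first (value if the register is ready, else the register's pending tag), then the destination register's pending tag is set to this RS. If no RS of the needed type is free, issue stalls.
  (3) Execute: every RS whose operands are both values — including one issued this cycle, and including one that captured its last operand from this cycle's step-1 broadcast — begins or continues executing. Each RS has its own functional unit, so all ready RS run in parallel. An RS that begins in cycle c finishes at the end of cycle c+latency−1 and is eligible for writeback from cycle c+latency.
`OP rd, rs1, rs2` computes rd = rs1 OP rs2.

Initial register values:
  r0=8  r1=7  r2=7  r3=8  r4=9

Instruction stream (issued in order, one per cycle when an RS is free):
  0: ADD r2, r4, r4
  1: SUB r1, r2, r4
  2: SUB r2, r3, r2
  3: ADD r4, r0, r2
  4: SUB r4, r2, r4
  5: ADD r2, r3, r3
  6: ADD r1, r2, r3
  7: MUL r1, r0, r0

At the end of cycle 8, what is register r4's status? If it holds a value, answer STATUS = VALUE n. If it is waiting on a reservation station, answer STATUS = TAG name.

STATUS = TAG Add2

c1: issue ADD r2<-Add1 | r0:8,r1:7,r2:Add1,r3:8,r4:9
c2: issue SUB r1<-Add2 | r0:8,r1:Add2,r2:Add1,r3:8,r4:9
c3: stall | r0:8,r1:Add2,r2:Add1,r3:8,r4:9
c4: CDB Add1=18; issue SUB r2<-Add1 | r0:8,r1:Add2,r2:Add1,r3:8,r4:9
c5: stall | r0:8,r1:Add2,r2:Add1,r3:8,r4:9
c6: stall | r0:8,r1:Add2,r2:Add1,r3:8,r4:9
c7: CDB Add1=-10; issue ADD r4<-Add1 | r0:8,r1:Add2,r2:-10,r3:8,r4:Add1
c8: CDB Add2=9; issue SUB r4<-Add2 | r0:8,r1:9,r2:-10,r3:8,r4:Add2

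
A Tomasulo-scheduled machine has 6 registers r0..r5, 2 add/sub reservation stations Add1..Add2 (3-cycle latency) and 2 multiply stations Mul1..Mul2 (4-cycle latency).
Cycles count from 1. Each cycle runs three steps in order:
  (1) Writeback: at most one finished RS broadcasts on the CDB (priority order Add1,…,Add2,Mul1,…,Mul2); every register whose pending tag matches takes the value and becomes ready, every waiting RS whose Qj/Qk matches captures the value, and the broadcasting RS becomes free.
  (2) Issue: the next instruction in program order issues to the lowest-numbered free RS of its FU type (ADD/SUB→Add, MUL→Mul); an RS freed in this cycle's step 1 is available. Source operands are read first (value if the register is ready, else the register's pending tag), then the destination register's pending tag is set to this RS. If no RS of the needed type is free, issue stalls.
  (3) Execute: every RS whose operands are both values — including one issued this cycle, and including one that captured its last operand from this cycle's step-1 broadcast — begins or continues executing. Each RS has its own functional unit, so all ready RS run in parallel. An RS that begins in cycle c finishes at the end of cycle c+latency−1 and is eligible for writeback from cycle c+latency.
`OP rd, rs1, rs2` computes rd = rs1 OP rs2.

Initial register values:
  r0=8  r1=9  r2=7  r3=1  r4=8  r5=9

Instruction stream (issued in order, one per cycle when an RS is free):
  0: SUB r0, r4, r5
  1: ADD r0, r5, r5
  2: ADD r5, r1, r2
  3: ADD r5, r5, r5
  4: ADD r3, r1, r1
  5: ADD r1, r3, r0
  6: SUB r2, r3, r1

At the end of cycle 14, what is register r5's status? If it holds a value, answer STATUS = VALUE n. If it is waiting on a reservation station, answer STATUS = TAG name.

STATUS = VALUE 32

cycle 1: issue SUB r0<-Add1 // r0:Add1,r1:9,r2:7,r3:1,r4:8,r5:9
cycle 2: issue ADD r0<-Add2 // r0:Add2,r1:9,r2:7,r3:1,r4:8,r5:9
cycle 3: stall // r0:Add2,r1:9,r2:7,r3:1,r4:8,r5:9
cycle 4: CDB Add1=-1; issue ADD r5<-Add1 // r0:Add2,r1:9,r2:7,r3:1,r4:8,r5:Add1
cycle 5: CDB Add2=18; issue ADD r5<-Add2 // r0:18,r1:9,r2:7,r3:1,r4:8,r5:Add2
cycle 6: stall // r0:18,r1:9,r2:7,r3:1,r4:8,r5:Add2
cycle 7: CDB Add1=16; issue ADD r3<-Add1 // r0:18,r1:9,r2:7,r3:Add1,r4:8,r5:Add2
cycle 8: stall // r0:18,r1:9,r2:7,r3:Add1,r4:8,r5:Add2
cycle 9: stall // r0:18,r1:9,r2:7,r3:Add1,r4:8,r5:Add2
cycle 10: CDB Add1=18; issue ADD r1<-Add1 // r0:18,r1:Add1,r2:7,r3:18,r4:8,r5:Add2
cycle 11: CDB Add2=32; issue SUB r2<-Add2 // r0:18,r1:Add1,r2:Add2,r3:18,r4:8,r5:32
cycle 12: - // r0:18,r1:Add1,r2:Add2,r3:18,r4:8,r5:32
cycle 13: CDB Add1=36 // r0:18,r1:36,r2:Add2,r3:18,r4:8,r5:32
cycle 14: - // r0:18,r1:36,r2:Add2,r3:18,r4:8,r5:32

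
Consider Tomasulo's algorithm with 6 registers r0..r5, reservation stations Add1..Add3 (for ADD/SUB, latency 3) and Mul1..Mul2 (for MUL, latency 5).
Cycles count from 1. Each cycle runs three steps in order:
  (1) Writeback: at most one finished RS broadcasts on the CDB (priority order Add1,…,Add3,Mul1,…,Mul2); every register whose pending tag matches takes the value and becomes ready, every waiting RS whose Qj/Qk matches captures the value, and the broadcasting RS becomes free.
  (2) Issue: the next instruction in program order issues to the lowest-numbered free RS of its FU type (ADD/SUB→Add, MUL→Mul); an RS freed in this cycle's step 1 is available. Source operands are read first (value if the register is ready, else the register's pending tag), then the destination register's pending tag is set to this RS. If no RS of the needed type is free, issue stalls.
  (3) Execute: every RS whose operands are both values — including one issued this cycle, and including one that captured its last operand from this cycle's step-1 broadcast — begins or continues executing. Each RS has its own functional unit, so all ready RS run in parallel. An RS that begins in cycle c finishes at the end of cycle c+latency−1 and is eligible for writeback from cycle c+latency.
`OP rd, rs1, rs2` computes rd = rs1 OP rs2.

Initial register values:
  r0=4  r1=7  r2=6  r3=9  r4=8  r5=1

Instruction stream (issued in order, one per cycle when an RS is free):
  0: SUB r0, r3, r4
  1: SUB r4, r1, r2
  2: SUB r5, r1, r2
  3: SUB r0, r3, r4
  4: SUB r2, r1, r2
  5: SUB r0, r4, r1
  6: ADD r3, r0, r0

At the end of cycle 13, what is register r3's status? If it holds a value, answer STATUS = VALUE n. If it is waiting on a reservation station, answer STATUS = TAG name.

c1: issue SUB r0<-Add1 | r0:Add1,r1:7,r2:6,r3:9,r4:8,r5:1
c2: issue SUB r4<-Add2 | r0:Add1,r1:7,r2:6,r3:9,r4:Add2,r5:1
c3: issue SUB r5<-Add3 | r0:Add1,r1:7,r2:6,r3:9,r4:Add2,r5:Add3
c4: CDB Add1=1; issue SUB r0<-Add1 | r0:Add1,r1:7,r2:6,r3:9,r4:Add2,r5:Add3
c5: CDB Add2=1; issue SUB r2<-Add2 | r0:Add1,r1:7,r2:Add2,r3:9,r4:1,r5:Add3
c6: CDB Add3=1; issue SUB r0<-Add3 | r0:Add3,r1:7,r2:Add2,r3:9,r4:1,r5:1
c7: stall | r0:Add3,r1:7,r2:Add2,r3:9,r4:1,r5:1
c8: CDB Add1=8; issue ADD r3<-Add1 | r0:Add3,r1:7,r2:Add2,r3:Add1,r4:1,r5:1
c9: CDB Add2=1 | r0:Add3,r1:7,r2:1,r3:Add1,r4:1,r5:1
c10: CDB Add3=-6 | r0:-6,r1:7,r2:1,r3:Add1,r4:1,r5:1
c11: - | r0:-6,r1:7,r2:1,r3:Add1,r4:1,r5:1
c12: - | r0:-6,r1:7,r2:1,r3:Add1,r4:1,r5:1
c13: CDB Add1=-12 | r0:-6,r1:7,r2:1,r3:-12,r4:1,r5:1

STATUS = VALUE -12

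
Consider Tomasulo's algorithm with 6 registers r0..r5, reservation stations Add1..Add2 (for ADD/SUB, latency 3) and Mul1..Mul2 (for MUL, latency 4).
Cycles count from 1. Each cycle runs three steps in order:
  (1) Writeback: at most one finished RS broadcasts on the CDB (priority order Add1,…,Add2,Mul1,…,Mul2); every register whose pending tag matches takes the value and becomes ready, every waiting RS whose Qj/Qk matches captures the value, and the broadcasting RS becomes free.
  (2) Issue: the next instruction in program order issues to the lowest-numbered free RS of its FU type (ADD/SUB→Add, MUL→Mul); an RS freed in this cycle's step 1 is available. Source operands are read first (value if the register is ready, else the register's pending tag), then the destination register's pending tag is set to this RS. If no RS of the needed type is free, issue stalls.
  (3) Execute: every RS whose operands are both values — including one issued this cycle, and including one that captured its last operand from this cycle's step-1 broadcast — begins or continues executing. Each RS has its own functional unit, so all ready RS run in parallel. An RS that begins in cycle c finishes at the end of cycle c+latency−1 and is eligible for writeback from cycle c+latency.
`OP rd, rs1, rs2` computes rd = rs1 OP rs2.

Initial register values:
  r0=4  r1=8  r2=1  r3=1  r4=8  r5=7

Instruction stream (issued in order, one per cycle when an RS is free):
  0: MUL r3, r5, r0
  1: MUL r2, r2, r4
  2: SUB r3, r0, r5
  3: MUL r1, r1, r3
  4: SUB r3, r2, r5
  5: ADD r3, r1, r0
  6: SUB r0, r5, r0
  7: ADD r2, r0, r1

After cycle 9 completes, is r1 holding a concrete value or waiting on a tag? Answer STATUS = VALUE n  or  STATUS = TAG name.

STATUS = TAG Mul1

c1: issue MUL r3<-Mul1 | r0:4,r1:8,r2:1,r3:Mul1,r4:8,r5:7
c2: issue MUL r2<-Mul2 | r0:4,r1:8,r2:Mul2,r3:Mul1,r4:8,r5:7
c3: issue SUB r3<-Add1 | r0:4,r1:8,r2:Mul2,r3:Add1,r4:8,r5:7
c4: stall | r0:4,r1:8,r2:Mul2,r3:Add1,r4:8,r5:7
c5: CDB Mul1=28; issue MUL r1<-Mul1 | r0:4,r1:Mul1,r2:Mul2,r3:Add1,r4:8,r5:7
c6: CDB Add1=-3; issue SUB r3<-Add1 | r0:4,r1:Mul1,r2:Mul2,r3:Add1,r4:8,r5:7
c7: CDB Mul2=8; issue ADD r3<-Add2 | r0:4,r1:Mul1,r2:8,r3:Add2,r4:8,r5:7
c8: stall | r0:4,r1:Mul1,r2:8,r3:Add2,r4:8,r5:7
c9: stall | r0:4,r1:Mul1,r2:8,r3:Add2,r4:8,r5:7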